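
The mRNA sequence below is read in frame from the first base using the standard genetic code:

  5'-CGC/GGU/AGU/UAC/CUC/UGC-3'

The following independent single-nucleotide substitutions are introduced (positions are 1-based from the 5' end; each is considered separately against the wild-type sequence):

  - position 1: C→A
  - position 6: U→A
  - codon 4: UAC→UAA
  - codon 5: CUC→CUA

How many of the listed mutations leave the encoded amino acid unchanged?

2

Codon 1: CGC (Arg) → AGC (Ser) — missense.
Codon 2: GGU (Gly) → GGA (Gly) — synonymous.
Codon 4: UAC (Tyr) → UAA (Stop) — nonsense.
Codon 5: CUC (Leu) → CUA (Leu) — synonymous.
Synonymous: 2 of 4.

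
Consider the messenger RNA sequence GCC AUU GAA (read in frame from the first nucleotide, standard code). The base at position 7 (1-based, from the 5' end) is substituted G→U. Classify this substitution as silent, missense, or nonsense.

Position 7 falls in codon 3: GAA → Glu.
After the substitution the codon is UAA → Stop.
The new codon is a stop codon, so this is a nonsense mutation.

nonsense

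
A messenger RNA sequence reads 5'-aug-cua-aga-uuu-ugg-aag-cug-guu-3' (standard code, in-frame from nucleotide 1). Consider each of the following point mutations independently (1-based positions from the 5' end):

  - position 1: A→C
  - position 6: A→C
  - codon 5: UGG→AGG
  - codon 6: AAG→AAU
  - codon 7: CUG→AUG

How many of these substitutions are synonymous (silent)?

1

Codon 1: AUG (Met) → CUG (Leu) — missense.
Codon 2: CUA (Leu) → CUC (Leu) — synonymous.
Codon 5: UGG (Trp) → AGG (Arg) — missense.
Codon 6: AAG (Lys) → AAU (Asn) — missense.
Codon 7: CUG (Leu) → AUG (Met) — missense.
Synonymous: 1 of 5.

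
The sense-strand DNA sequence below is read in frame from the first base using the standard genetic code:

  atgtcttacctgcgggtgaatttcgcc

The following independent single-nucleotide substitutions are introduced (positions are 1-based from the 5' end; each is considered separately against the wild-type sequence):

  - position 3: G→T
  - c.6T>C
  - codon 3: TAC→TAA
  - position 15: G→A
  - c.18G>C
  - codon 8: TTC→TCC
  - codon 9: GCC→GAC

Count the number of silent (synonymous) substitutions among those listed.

Codon 1: ATG (Met) → ATT (Ile) — missense.
Codon 2: TCT (Ser) → TCC (Ser) — synonymous.
Codon 3: TAC (Tyr) → TAA (Stop) — nonsense.
Codon 5: CGG (Arg) → CGA (Arg) — synonymous.
Codon 6: GTG (Val) → GTC (Val) — synonymous.
Codon 8: TTC (Phe) → TCC (Ser) — missense.
Codon 9: GCC (Ala) → GAC (Asp) — missense.
Synonymous: 3 of 7.

3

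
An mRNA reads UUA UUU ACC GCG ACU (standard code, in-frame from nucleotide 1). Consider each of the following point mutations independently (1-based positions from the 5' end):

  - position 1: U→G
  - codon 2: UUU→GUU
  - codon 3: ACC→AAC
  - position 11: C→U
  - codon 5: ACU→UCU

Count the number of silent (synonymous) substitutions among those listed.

0

Codon 1: UUA (Leu) → GUA (Val) — missense.
Codon 2: UUU (Phe) → GUU (Val) — missense.
Codon 3: ACC (Thr) → AAC (Asn) — missense.
Codon 4: GCG (Ala) → GUG (Val) — missense.
Codon 5: ACU (Thr) → UCU (Ser) — missense.
Synonymous: 0 of 5.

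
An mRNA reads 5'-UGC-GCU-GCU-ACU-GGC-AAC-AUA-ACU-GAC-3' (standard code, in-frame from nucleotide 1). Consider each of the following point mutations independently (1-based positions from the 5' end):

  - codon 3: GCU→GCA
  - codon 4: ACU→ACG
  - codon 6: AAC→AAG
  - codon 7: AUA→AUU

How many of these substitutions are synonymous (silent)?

Codon 3: GCU (Ala) → GCA (Ala) — synonymous.
Codon 4: ACU (Thr) → ACG (Thr) — synonymous.
Codon 6: AAC (Asn) → AAG (Lys) — missense.
Codon 7: AUA (Ile) → AUU (Ile) — synonymous.
Synonymous: 3 of 4.

3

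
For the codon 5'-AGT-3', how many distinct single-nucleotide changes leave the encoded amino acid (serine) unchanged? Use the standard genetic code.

1

Position 1: none → 0 synonymous.
Position 2: none → 0 synonymous.
Position 3: AGC → 1 synonymous.
Total: 0 + 0 + 1 = 1.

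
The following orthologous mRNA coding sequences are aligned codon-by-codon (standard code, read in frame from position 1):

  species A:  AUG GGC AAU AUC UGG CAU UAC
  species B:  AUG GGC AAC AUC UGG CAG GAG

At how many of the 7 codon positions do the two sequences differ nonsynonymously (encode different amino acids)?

Codon 1: AUG Met / AUG Met — identical.
Codon 2: GGC Gly / GGC Gly — identical.
Codon 3: AAU Asn / AAC Asn — synonymous.
Codon 4: AUC Ile / AUC Ile — identical.
Codon 5: UGG Trp / UGG Trp — identical.
Codon 6: CAU His / CAG Gln — nonsynonymous.
Codon 7: UAC Tyr / GAG Glu — nonsynonymous.
Nonsynonymous differences: 2.

2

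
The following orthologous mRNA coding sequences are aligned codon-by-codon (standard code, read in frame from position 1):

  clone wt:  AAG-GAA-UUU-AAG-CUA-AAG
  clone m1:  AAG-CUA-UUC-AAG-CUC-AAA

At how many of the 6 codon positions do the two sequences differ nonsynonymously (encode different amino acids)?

Codon 1: AAG Lys / AAG Lys — identical.
Codon 2: GAA Glu / CUA Leu — nonsynonymous.
Codon 3: UUU Phe / UUC Phe — synonymous.
Codon 4: AAG Lys / AAG Lys — identical.
Codon 5: CUA Leu / CUC Leu — synonymous.
Codon 6: AAG Lys / AAA Lys — synonymous.
Nonsynonymous differences: 1.

1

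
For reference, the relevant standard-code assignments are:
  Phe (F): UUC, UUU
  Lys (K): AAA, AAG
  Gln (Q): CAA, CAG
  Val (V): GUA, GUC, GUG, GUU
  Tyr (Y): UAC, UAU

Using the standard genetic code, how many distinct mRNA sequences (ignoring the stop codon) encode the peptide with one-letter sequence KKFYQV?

Lys: 2 codons.
Lys: 2 codons.
Phe: 2 codons.
Tyr: 2 codons.
Gln: 2 codons.
Val: 4 codons.
2 × 2 × 2 × 2 × 2 × 4 = 128.

128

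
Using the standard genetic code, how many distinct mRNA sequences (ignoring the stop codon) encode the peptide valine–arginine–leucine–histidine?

Val: 4 codons.
Arg: 6 codons.
Leu: 6 codons.
His: 2 codons.
4 × 6 × 6 × 2 = 288.

288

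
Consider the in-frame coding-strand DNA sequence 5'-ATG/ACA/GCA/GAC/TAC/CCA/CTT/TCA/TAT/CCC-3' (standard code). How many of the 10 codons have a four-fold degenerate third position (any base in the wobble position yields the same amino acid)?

6

Codon 1 ATG (Met): third position 1-fold.
Codon 2 ACA (Thr): third position 4-fold.
Codon 3 GCA (Ala): third position 4-fold.
Codon 4 GAC (Asp): third position 2-fold.
Codon 5 TAC (Tyr): third position 2-fold.
Codon 6 CCA (Pro): third position 4-fold.
Codon 7 CTT (Leu): third position 4-fold.
Codon 8 TCA (Ser): third position 4-fold.
Codon 9 TAT (Tyr): third position 2-fold.
Codon 10 CCC (Pro): third position 4-fold.
Four-fold degenerate third positions: 6.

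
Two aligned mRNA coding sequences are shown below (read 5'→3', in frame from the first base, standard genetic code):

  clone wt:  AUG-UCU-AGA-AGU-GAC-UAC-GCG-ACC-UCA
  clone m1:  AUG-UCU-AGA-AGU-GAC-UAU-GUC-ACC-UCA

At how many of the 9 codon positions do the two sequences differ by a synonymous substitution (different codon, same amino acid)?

Codon 1: AUG Met / AUG Met — identical.
Codon 2: UCU Ser / UCU Ser — identical.
Codon 3: AGA Arg / AGA Arg — identical.
Codon 4: AGU Ser / AGU Ser — identical.
Codon 5: GAC Asp / GAC Asp — identical.
Codon 6: UAC Tyr / UAU Tyr — synonymous.
Codon 7: GCG Ala / GUC Val — nonsynonymous.
Codon 8: ACC Thr / ACC Thr — identical.
Codon 9: UCA Ser / UCA Ser — identical.
Synonymous differences: 1.

1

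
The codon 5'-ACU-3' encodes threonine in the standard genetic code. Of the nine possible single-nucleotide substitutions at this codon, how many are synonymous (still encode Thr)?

3

Position 1: none → 0 synonymous.
Position 2: none → 0 synonymous.
Position 3: ACC, ACA, ACG → 3 synonymous.
Total: 0 + 0 + 3 = 3.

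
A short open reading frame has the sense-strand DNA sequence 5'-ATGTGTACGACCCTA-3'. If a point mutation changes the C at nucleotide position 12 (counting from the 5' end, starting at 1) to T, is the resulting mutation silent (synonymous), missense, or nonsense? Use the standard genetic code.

silent

Position 12 falls in codon 4: ACC → Thr.
After the substitution the codon is ACT → Thr.
Both encode Thr, so the change is synonymous.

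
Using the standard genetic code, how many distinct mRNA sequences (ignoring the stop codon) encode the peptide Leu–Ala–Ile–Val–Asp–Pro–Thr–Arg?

55296

Leu: 6 codons.
Ala: 4 codons.
Ile: 3 codons.
Val: 4 codons.
Asp: 2 codons.
Pro: 4 codons.
Thr: 4 codons.
Arg: 6 codons.
6 × 4 × 3 × 4 × 2 × 4 × 4 × 6 = 55296.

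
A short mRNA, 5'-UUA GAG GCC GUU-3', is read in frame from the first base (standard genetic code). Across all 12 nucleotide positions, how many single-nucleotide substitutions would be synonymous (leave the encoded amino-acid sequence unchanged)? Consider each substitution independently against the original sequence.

Codon 1 (UUA, Leu): 2 synonymous substitutions.
Codon 2 (GAG, Glu): 1 synonymous substitution.
Codon 3 (GCC, Ala): 3 synonymous substitutions.
Codon 4 (GUU, Val): 3 synonymous substitutions.
Total: 2 + 1 + 3 + 3 = 9.

9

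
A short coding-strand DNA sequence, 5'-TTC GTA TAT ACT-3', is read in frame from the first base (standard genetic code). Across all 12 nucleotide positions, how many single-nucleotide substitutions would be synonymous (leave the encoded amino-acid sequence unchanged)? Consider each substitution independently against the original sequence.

Codon 1 (TTC, Phe): 1 synonymous substitution.
Codon 2 (GTA, Val): 3 synonymous substitutions.
Codon 3 (TAT, Tyr): 1 synonymous substitution.
Codon 4 (ACT, Thr): 3 synonymous substitutions.
Total: 1 + 3 + 1 + 3 = 8.

8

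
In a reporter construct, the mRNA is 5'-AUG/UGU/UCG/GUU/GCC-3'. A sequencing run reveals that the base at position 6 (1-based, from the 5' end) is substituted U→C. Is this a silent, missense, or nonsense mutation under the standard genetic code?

silent

Position 6 falls in codon 2: UGU → Cys.
After the substitution the codon is UGC → Cys.
Both encode Cys, so the change is synonymous.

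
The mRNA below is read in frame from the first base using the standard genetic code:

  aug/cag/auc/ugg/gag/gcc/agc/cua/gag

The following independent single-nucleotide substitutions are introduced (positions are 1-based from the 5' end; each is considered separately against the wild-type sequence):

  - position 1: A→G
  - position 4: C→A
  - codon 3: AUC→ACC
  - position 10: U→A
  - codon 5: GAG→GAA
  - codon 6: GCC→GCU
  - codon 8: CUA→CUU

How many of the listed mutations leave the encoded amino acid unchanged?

3

Codon 1: AUG (Met) → GUG (Val) — missense.
Codon 2: CAG (Gln) → AAG (Lys) — missense.
Codon 3: AUC (Ile) → ACC (Thr) — missense.
Codon 4: UGG (Trp) → AGG (Arg) — missense.
Codon 5: GAG (Glu) → GAA (Glu) — synonymous.
Codon 6: GCC (Ala) → GCU (Ala) — synonymous.
Codon 8: CUA (Leu) → CUU (Leu) — synonymous.
Synonymous: 3 of 7.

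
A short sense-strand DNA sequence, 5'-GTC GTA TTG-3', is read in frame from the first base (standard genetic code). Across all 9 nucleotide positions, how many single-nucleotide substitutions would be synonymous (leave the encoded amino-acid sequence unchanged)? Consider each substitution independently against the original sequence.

8

Codon 1 (GTC, Val): 3 synonymous substitutions.
Codon 2 (GTA, Val): 3 synonymous substitutions.
Codon 3 (TTG, Leu): 2 synonymous substitutions.
Total: 3 + 3 + 2 = 8.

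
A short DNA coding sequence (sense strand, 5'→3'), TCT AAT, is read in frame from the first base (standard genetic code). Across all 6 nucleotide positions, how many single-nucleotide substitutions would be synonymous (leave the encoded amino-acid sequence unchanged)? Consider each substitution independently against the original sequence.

4

Codon 1 (TCT, Ser): 3 synonymous substitutions.
Codon 2 (AAT, Asn): 1 synonymous substitution.
Total: 3 + 1 = 4.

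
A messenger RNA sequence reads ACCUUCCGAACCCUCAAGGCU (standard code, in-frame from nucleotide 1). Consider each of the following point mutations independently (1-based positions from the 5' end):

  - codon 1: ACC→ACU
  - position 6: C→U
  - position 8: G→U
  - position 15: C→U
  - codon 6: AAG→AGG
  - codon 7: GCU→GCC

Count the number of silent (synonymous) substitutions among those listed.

Codon 1: ACC (Thr) → ACU (Thr) — synonymous.
Codon 2: UUC (Phe) → UUU (Phe) — synonymous.
Codon 3: CGA (Arg) → CUA (Leu) — missense.
Codon 5: CUC (Leu) → CUU (Leu) — synonymous.
Codon 6: AAG (Lys) → AGG (Arg) — missense.
Codon 7: GCU (Ala) → GCC (Ala) — synonymous.
Synonymous: 4 of 6.

4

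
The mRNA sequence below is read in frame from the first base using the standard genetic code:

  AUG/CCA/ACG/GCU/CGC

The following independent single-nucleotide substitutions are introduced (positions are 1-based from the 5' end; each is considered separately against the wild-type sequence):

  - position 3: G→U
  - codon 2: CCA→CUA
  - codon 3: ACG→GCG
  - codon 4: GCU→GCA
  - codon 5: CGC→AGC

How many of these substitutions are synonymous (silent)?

Codon 1: AUG (Met) → AUU (Ile) — missense.
Codon 2: CCA (Pro) → CUA (Leu) — missense.
Codon 3: ACG (Thr) → GCG (Ala) — missense.
Codon 4: GCU (Ala) → GCA (Ala) — synonymous.
Codon 5: CGC (Arg) → AGC (Ser) — missense.
Synonymous: 1 of 5.

1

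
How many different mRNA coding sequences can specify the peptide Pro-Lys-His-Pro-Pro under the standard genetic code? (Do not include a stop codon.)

256

Pro: 4 codons.
Lys: 2 codons.
His: 2 codons.
Pro: 4 codons.
Pro: 4 codons.
4 × 2 × 2 × 4 × 4 = 256.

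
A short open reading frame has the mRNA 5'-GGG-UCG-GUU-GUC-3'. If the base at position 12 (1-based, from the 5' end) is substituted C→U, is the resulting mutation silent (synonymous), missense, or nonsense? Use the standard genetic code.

Position 12 falls in codon 4: GUC → Val.
After the substitution the codon is GUU → Val.
Both encode Val, so the change is synonymous.

silent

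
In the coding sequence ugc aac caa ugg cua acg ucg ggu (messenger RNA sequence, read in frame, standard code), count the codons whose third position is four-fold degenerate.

Codon 1 UGC (Cys): third position 2-fold.
Codon 2 AAC (Asn): third position 2-fold.
Codon 3 CAA (Gln): third position 2-fold.
Codon 4 UGG (Trp): third position 1-fold.
Codon 5 CUA (Leu): third position 4-fold.
Codon 6 ACG (Thr): third position 4-fold.
Codon 7 UCG (Ser): third position 4-fold.
Codon 8 GGU (Gly): third position 4-fold.
Four-fold degenerate third positions: 4.

4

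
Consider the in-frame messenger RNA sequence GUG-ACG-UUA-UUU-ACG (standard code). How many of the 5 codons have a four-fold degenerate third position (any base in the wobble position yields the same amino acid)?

Codon 1 GUG (Val): third position 4-fold.
Codon 2 ACG (Thr): third position 4-fold.
Codon 3 UUA (Leu): third position 2-fold.
Codon 4 UUU (Phe): third position 2-fold.
Codon 5 ACG (Thr): third position 4-fold.
Four-fold degenerate third positions: 3.

3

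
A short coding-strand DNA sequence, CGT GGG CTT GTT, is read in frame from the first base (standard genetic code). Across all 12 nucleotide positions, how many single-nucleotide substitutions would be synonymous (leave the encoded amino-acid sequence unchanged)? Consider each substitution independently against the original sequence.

Codon 1 (CGT, Arg): 3 synonymous substitutions.
Codon 2 (GGG, Gly): 3 synonymous substitutions.
Codon 3 (CTT, Leu): 3 synonymous substitutions.
Codon 4 (GTT, Val): 3 synonymous substitutions.
Total: 3 + 3 + 3 + 3 = 12.

12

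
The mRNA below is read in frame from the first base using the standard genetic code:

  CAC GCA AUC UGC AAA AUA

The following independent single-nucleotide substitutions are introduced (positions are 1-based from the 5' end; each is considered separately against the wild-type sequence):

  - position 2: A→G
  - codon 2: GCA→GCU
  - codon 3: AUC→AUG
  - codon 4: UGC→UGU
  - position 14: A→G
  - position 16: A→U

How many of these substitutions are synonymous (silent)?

2

Codon 1: CAC (His) → CGC (Arg) — missense.
Codon 2: GCA (Ala) → GCU (Ala) — synonymous.
Codon 3: AUC (Ile) → AUG (Met) — missense.
Codon 4: UGC (Cys) → UGU (Cys) — synonymous.
Codon 5: AAA (Lys) → AGA (Arg) — missense.
Codon 6: AUA (Ile) → UUA (Leu) — missense.
Synonymous: 2 of 6.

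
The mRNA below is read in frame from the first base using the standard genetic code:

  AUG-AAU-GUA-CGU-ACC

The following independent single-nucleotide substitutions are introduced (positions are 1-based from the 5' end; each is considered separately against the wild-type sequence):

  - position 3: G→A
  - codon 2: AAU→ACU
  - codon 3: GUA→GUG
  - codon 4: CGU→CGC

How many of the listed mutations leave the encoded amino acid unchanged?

2

Codon 1: AUG (Met) → AUA (Ile) — missense.
Codon 2: AAU (Asn) → ACU (Thr) — missense.
Codon 3: GUA (Val) → GUG (Val) — synonymous.
Codon 4: CGU (Arg) → CGC (Arg) — synonymous.
Synonymous: 2 of 4.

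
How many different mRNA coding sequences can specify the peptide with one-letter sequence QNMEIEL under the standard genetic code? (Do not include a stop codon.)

Gln: 2 codons.
Asn: 2 codons.
Met: 1 codon.
Glu: 2 codons.
Ile: 3 codons.
Glu: 2 codons.
Leu: 6 codons.
2 × 2 × 1 × 2 × 3 × 2 × 6 = 288.

288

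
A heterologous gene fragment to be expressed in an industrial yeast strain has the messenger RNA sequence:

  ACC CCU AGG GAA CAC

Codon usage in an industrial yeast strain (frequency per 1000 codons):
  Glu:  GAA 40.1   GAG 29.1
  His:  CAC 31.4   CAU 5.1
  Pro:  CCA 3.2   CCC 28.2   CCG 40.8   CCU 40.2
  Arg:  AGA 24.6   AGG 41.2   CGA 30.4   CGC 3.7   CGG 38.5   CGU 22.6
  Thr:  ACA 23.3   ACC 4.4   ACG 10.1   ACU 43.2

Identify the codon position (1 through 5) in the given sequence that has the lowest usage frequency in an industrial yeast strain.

Codon 1 ACC (Thr): 4.4 per 1000.
Codon 2 CCU (Pro): 40.2 per 1000.
Codon 3 AGG (Arg): 41.2 per 1000.
Codon 4 GAA (Glu): 40.1 per 1000.
Codon 5 CAC (His): 31.4 per 1000.
Lowest frequency is 4.4 at codon 1.

1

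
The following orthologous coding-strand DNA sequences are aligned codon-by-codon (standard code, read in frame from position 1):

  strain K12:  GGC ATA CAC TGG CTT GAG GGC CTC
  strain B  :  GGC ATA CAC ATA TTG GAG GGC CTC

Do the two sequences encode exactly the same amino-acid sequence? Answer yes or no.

Codon 1: GGC Gly / GGC Gly — identical.
Codon 2: ATA Ile / ATA Ile — identical.
Codon 3: CAC His / CAC His — identical.
Codon 4: TGG Trp / ATA Ile — nonsynonymous.
Codon 5: CTT Leu / TTG Leu — synonymous.
Codon 6: GAG Glu / GAG Glu — identical.
Codon 7: GGC Gly / GGC Gly — identical.
Codon 8: CTC Leu / CTC Leu — identical.
Nonsynonymous differences: 1 → different protein.

no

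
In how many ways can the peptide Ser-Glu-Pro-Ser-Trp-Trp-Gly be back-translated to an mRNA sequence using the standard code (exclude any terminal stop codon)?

Ser: 6 codons.
Glu: 2 codons.
Pro: 4 codons.
Ser: 6 codons.
Trp: 1 codon.
Trp: 1 codon.
Gly: 4 codons.
6 × 2 × 4 × 6 × 1 × 1 × 4 = 1152.

1152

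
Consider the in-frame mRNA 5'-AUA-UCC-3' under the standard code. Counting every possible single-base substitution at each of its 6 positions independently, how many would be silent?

5

Codon 1 (AUA, Ile): 2 synonymous substitutions.
Codon 2 (UCC, Ser): 3 synonymous substitutions.
Total: 2 + 3 = 5.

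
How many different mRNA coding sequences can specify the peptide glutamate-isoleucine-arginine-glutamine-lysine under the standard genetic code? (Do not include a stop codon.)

144

Glu: 2 codons.
Ile: 3 codons.
Arg: 6 codons.
Gln: 2 codons.
Lys: 2 codons.
2 × 3 × 6 × 2 × 2 = 144.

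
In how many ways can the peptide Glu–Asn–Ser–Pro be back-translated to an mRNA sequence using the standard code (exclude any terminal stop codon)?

96

Glu: 2 codons.
Asn: 2 codons.
Ser: 6 codons.
Pro: 4 codons.
2 × 2 × 6 × 4 = 96.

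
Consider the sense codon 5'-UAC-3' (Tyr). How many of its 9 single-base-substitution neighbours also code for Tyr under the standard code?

Position 1: none → 0 synonymous.
Position 2: none → 0 synonymous.
Position 3: UAU → 1 synonymous.
Total: 0 + 0 + 1 = 1.

1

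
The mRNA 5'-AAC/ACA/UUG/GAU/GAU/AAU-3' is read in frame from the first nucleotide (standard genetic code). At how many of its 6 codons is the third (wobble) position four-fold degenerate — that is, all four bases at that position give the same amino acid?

Codon 1 AAC (Asn): third position 2-fold.
Codon 2 ACA (Thr): third position 4-fold.
Codon 3 UUG (Leu): third position 2-fold.
Codon 4 GAU (Asp): third position 2-fold.
Codon 5 GAU (Asp): third position 2-fold.
Codon 6 AAU (Asn): third position 2-fold.
Four-fold degenerate third positions: 1.

1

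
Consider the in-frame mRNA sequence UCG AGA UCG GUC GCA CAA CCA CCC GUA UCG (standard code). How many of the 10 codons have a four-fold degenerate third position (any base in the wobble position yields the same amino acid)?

8

Codon 1 UCG (Ser): third position 4-fold.
Codon 2 AGA (Arg): third position 2-fold.
Codon 3 UCG (Ser): third position 4-fold.
Codon 4 GUC (Val): third position 4-fold.
Codon 5 GCA (Ala): third position 4-fold.
Codon 6 CAA (Gln): third position 2-fold.
Codon 7 CCA (Pro): third position 4-fold.
Codon 8 CCC (Pro): third position 4-fold.
Codon 9 GUA (Val): third position 4-fold.
Codon 10 UCG (Ser): third position 4-fold.
Four-fold degenerate third positions: 8.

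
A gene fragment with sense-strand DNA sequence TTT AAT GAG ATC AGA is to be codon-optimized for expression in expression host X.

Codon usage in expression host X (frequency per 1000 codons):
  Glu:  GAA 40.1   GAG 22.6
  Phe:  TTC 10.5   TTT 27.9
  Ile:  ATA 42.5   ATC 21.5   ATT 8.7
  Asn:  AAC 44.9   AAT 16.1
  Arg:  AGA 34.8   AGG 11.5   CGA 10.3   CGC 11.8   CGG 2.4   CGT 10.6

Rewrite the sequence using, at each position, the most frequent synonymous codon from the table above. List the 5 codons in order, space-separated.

TTT AAC GAA ATA AGA

Codon 1 (Phe): best is TTT at 27.9.
Codon 2 (Asn): best is AAC at 44.9.
Codon 3 (Glu): best is GAA at 40.1.
Codon 4 (Ile): best is ATA at 42.5.
Codon 5 (Arg): best is AGA at 34.8.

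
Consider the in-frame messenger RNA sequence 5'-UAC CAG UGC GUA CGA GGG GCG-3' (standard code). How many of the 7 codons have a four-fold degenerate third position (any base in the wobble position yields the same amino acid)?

4

Codon 1 UAC (Tyr): third position 2-fold.
Codon 2 CAG (Gln): third position 2-fold.
Codon 3 UGC (Cys): third position 2-fold.
Codon 4 GUA (Val): third position 4-fold.
Codon 5 CGA (Arg): third position 4-fold.
Codon 6 GGG (Gly): third position 4-fold.
Codon 7 GCG (Ala): third position 4-fold.
Four-fold degenerate third positions: 4.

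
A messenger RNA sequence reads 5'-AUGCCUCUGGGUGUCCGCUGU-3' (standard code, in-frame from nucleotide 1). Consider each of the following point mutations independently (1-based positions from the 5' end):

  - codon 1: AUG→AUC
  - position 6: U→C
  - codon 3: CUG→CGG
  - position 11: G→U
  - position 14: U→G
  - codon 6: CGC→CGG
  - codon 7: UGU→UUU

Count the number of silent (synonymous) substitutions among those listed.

Codon 1: AUG (Met) → AUC (Ile) — missense.
Codon 2: CCU (Pro) → CCC (Pro) — synonymous.
Codon 3: CUG (Leu) → CGG (Arg) — missense.
Codon 4: GGU (Gly) → GUU (Val) — missense.
Codon 5: GUC (Val) → GGC (Gly) — missense.
Codon 6: CGC (Arg) → CGG (Arg) — synonymous.
Codon 7: UGU (Cys) → UUU (Phe) — missense.
Synonymous: 2 of 7.

2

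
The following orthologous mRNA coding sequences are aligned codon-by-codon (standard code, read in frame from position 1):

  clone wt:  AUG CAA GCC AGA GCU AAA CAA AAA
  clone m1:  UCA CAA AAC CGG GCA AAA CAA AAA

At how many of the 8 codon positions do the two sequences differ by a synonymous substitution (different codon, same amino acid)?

2

Codon 1: AUG Met / UCA Ser — nonsynonymous.
Codon 2: CAA Gln / CAA Gln — identical.
Codon 3: GCC Ala / AAC Asn — nonsynonymous.
Codon 4: AGA Arg / CGG Arg — synonymous.
Codon 5: GCU Ala / GCA Ala — synonymous.
Codon 6: AAA Lys / AAA Lys — identical.
Codon 7: CAA Gln / CAA Gln — identical.
Codon 8: AAA Lys / AAA Lys — identical.
Synonymous differences: 2.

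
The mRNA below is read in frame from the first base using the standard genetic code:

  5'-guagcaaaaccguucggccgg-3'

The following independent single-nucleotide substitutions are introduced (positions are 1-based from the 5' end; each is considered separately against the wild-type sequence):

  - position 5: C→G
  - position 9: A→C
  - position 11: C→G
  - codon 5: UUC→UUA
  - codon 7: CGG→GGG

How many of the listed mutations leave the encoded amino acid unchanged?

Codon 2: GCA (Ala) → GGA (Gly) — missense.
Codon 3: AAA (Lys) → AAC (Asn) — missense.
Codon 4: CCG (Pro) → CGG (Arg) — missense.
Codon 5: UUC (Phe) → UUA (Leu) — missense.
Codon 7: CGG (Arg) → GGG (Gly) — missense.
Synonymous: 0 of 5.

0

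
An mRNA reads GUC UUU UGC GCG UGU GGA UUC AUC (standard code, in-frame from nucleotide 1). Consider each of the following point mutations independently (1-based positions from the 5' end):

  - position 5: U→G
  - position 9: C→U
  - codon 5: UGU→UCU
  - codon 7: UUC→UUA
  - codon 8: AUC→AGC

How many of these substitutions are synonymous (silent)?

1

Codon 2: UUU (Phe) → UGU (Cys) — missense.
Codon 3: UGC (Cys) → UGU (Cys) — synonymous.
Codon 5: UGU (Cys) → UCU (Ser) — missense.
Codon 7: UUC (Phe) → UUA (Leu) — missense.
Codon 8: AUC (Ile) → AGC (Ser) — missense.
Synonymous: 1 of 5.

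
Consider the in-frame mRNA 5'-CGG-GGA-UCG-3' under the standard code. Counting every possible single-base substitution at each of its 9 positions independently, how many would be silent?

Codon 1 (CGG, Arg): 4 synonymous substitutions.
Codon 2 (GGA, Gly): 3 synonymous substitutions.
Codon 3 (UCG, Ser): 3 synonymous substitutions.
Total: 4 + 3 + 3 = 10.

10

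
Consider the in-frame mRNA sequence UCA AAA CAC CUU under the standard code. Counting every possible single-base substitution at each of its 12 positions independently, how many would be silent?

Codon 1 (UCA, Ser): 3 synonymous substitutions.
Codon 2 (AAA, Lys): 1 synonymous substitution.
Codon 3 (CAC, His): 1 synonymous substitution.
Codon 4 (CUU, Leu): 3 synonymous substitutions.
Total: 3 + 1 + 1 + 3 = 8.

8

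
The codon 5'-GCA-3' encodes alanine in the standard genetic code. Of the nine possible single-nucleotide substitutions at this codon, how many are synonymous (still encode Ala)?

3

Position 1: none → 0 synonymous.
Position 2: none → 0 synonymous.
Position 3: GCU, GCC, GCG → 3 synonymous.
Total: 0 + 0 + 3 = 3.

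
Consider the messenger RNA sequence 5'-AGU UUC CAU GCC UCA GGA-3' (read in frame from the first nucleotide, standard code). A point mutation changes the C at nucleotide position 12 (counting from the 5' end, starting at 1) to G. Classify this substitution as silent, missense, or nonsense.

Position 12 falls in codon 4: GCC → Ala.
After the substitution the codon is GCG → Ala.
Both encode Ala, so the change is synonymous.

silent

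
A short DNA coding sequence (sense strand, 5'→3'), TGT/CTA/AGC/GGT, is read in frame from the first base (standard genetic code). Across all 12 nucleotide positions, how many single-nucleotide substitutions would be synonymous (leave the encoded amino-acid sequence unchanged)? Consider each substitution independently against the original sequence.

9

Codon 1 (TGT, Cys): 1 synonymous substitution.
Codon 2 (CTA, Leu): 4 synonymous substitutions.
Codon 3 (AGC, Ser): 1 synonymous substitution.
Codon 4 (GGT, Gly): 3 synonymous substitutions.
Total: 1 + 4 + 1 + 3 = 9.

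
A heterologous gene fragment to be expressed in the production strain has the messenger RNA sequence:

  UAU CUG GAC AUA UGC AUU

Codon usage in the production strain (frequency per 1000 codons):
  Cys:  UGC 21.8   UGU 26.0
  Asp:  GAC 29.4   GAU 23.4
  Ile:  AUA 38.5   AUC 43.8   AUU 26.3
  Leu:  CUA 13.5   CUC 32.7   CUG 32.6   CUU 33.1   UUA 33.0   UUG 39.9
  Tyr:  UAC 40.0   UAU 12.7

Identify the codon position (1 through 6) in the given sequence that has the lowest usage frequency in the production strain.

Codon 1 UAU (Tyr): 12.7 per 1000.
Codon 2 CUG (Leu): 32.6 per 1000.
Codon 3 GAC (Asp): 29.4 per 1000.
Codon 4 AUA (Ile): 38.5 per 1000.
Codon 5 UGC (Cys): 21.8 per 1000.
Codon 6 AUU (Ile): 26.3 per 1000.
Lowest frequency is 12.7 at codon 1.

1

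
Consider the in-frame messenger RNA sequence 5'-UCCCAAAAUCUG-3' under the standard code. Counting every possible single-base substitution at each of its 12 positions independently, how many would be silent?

9

Codon 1 (UCC, Ser): 3 synonymous substitutions.
Codon 2 (CAA, Gln): 1 synonymous substitution.
Codon 3 (AAU, Asn): 1 synonymous substitution.
Codon 4 (CUG, Leu): 4 synonymous substitutions.
Total: 3 + 1 + 1 + 4 = 9.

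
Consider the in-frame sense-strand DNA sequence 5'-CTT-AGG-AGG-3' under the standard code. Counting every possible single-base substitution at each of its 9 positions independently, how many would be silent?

7

Codon 1 (CTT, Leu): 3 synonymous substitutions.
Codon 2 (AGG, Arg): 2 synonymous substitutions.
Codon 3 (AGG, Arg): 2 synonymous substitutions.
Total: 3 + 2 + 2 = 7.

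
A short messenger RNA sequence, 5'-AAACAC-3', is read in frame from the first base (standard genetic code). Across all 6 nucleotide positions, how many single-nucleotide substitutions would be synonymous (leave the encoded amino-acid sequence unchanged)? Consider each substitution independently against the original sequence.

2

Codon 1 (AAA, Lys): 1 synonymous substitution.
Codon 2 (CAC, His): 1 synonymous substitution.
Total: 1 + 1 = 2.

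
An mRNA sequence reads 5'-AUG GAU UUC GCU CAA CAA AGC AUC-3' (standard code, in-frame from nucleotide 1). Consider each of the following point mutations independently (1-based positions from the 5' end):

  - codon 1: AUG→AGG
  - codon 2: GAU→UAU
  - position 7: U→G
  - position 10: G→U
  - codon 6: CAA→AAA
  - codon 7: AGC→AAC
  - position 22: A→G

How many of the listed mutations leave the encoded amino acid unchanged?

0

Codon 1: AUG (Met) → AGG (Arg) — missense.
Codon 2: GAU (Asp) → UAU (Tyr) — missense.
Codon 3: UUC (Phe) → GUC (Val) — missense.
Codon 4: GCU (Ala) → UCU (Ser) — missense.
Codon 6: CAA (Gln) → AAA (Lys) — missense.
Codon 7: AGC (Ser) → AAC (Asn) — missense.
Codon 8: AUC (Ile) → GUC (Val) — missense.
Synonymous: 0 of 7.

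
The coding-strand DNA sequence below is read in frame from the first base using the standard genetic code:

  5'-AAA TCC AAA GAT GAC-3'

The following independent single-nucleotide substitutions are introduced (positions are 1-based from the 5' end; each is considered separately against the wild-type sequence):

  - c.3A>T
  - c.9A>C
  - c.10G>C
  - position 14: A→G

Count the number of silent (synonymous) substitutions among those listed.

0

Codon 1: AAA (Lys) → AAT (Asn) — missense.
Codon 3: AAA (Lys) → AAC (Asn) — missense.
Codon 4: GAT (Asp) → CAT (His) — missense.
Codon 5: GAC (Asp) → GGC (Gly) — missense.
Synonymous: 0 of 4.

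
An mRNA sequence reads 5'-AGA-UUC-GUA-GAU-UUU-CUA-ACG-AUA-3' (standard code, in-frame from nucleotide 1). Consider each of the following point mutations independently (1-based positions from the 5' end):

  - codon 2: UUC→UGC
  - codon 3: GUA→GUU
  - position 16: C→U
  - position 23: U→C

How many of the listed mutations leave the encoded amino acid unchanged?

2

Codon 2: UUC (Phe) → UGC (Cys) — missense.
Codon 3: GUA (Val) → GUU (Val) — synonymous.
Codon 6: CUA (Leu) → UUA (Leu) — synonymous.
Codon 8: AUA (Ile) → ACA (Thr) — missense.
Synonymous: 2 of 4.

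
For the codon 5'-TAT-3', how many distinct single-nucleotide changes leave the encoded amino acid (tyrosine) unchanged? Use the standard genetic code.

Position 1: none → 0 synonymous.
Position 2: none → 0 synonymous.
Position 3: TAC → 1 synonymous.
Total: 0 + 0 + 1 = 1.

1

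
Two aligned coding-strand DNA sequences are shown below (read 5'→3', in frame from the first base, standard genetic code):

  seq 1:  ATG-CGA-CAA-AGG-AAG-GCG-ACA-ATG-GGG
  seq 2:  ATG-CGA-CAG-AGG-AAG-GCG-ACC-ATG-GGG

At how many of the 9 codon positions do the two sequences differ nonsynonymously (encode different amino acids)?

Codon 1: ATG Met / ATG Met — identical.
Codon 2: CGA Arg / CGA Arg — identical.
Codon 3: CAA Gln / CAG Gln — synonymous.
Codon 4: AGG Arg / AGG Arg — identical.
Codon 5: AAG Lys / AAG Lys — identical.
Codon 6: GCG Ala / GCG Ala — identical.
Codon 7: ACA Thr / ACC Thr — synonymous.
Codon 8: ATG Met / ATG Met — identical.
Codon 9: GGG Gly / GGG Gly — identical.
Nonsynonymous differences: 0.

0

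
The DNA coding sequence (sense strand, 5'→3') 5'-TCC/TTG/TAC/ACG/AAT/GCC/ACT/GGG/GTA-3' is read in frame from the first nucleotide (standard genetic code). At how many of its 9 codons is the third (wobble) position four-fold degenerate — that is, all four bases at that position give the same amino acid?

6

Codon 1 TCC (Ser): third position 4-fold.
Codon 2 TTG (Leu): third position 2-fold.
Codon 3 TAC (Tyr): third position 2-fold.
Codon 4 ACG (Thr): third position 4-fold.
Codon 5 AAT (Asn): third position 2-fold.
Codon 6 GCC (Ala): third position 4-fold.
Codon 7 ACT (Thr): third position 4-fold.
Codon 8 GGG (Gly): third position 4-fold.
Codon 9 GTA (Val): third position 4-fold.
Four-fold degenerate third positions: 6.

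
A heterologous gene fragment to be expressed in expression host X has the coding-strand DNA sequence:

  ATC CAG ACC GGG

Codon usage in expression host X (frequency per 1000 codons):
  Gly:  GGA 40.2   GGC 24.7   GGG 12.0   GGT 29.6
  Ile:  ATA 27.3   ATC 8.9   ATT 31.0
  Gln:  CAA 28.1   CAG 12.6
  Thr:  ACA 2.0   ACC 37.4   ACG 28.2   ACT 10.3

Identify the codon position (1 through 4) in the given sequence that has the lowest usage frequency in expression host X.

Codon 1 ATC (Ile): 8.9 per 1000.
Codon 2 CAG (Gln): 12.6 per 1000.
Codon 3 ACC (Thr): 37.4 per 1000.
Codon 4 GGG (Gly): 12.0 per 1000.
Lowest frequency is 8.9 at codon 1.

1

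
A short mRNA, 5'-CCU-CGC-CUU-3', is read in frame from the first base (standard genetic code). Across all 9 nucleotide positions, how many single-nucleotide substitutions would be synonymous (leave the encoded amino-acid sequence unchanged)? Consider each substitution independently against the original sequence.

9

Codon 1 (CCU, Pro): 3 synonymous substitutions.
Codon 2 (CGC, Arg): 3 synonymous substitutions.
Codon 3 (CUU, Leu): 3 synonymous substitutions.
Total: 3 + 3 + 3 = 9.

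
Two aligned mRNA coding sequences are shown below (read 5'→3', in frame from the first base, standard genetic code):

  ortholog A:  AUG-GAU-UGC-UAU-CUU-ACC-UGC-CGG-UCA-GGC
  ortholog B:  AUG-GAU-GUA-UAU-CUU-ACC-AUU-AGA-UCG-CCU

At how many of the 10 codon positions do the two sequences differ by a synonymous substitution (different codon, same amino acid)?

2

Codon 1: AUG Met / AUG Met — identical.
Codon 2: GAU Asp / GAU Asp — identical.
Codon 3: UGC Cys / GUA Val — nonsynonymous.
Codon 4: UAU Tyr / UAU Tyr — identical.
Codon 5: CUU Leu / CUU Leu — identical.
Codon 6: ACC Thr / ACC Thr — identical.
Codon 7: UGC Cys / AUU Ile — nonsynonymous.
Codon 8: CGG Arg / AGA Arg — synonymous.
Codon 9: UCA Ser / UCG Ser — synonymous.
Codon 10: GGC Gly / CCU Pro — nonsynonymous.
Synonymous differences: 2.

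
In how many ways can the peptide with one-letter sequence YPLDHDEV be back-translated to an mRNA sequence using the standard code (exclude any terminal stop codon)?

3072

Tyr: 2 codons.
Pro: 4 codons.
Leu: 6 codons.
Asp: 2 codons.
His: 2 codons.
Asp: 2 codons.
Glu: 2 codons.
Val: 4 codons.
2 × 4 × 6 × 2 × 2 × 2 × 2 × 4 = 3072.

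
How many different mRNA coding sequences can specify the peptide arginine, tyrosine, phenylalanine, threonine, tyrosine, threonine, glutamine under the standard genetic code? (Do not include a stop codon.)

1536

Arg: 6 codons.
Tyr: 2 codons.
Phe: 2 codons.
Thr: 4 codons.
Tyr: 2 codons.
Thr: 4 codons.
Gln: 2 codons.
6 × 2 × 2 × 4 × 2 × 4 × 2 = 1536.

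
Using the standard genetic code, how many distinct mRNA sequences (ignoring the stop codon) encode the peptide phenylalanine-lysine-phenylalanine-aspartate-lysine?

Phe: 2 codons.
Lys: 2 codons.
Phe: 2 codons.
Asp: 2 codons.
Lys: 2 codons.
2 × 2 × 2 × 2 × 2 = 32.

32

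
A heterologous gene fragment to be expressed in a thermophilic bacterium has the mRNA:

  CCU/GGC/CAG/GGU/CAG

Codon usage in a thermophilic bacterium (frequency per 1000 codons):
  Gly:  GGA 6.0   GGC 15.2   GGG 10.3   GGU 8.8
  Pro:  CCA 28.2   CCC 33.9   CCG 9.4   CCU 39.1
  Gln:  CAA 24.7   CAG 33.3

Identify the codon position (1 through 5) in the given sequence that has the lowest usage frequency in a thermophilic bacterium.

4

Codon 1 CCU (Pro): 39.1 per 1000.
Codon 2 GGC (Gly): 15.2 per 1000.
Codon 3 CAG (Gln): 33.3 per 1000.
Codon 4 GGU (Gly): 8.8 per 1000.
Codon 5 CAG (Gln): 33.3 per 1000.
Lowest frequency is 8.8 at codon 4.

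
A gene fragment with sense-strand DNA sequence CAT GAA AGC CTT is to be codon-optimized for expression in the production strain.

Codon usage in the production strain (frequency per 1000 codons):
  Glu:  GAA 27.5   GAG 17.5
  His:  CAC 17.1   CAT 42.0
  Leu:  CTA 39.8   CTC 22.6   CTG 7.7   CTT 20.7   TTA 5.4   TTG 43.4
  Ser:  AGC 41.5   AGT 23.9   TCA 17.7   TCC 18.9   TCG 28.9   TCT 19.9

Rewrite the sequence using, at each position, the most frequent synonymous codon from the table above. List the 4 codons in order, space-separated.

CAT GAA AGC TTG

Codon 1 (His): best is CAT at 42.0.
Codon 2 (Glu): best is GAA at 27.5.
Codon 3 (Ser): best is AGC at 41.5.
Codon 4 (Leu): best is TTG at 43.4.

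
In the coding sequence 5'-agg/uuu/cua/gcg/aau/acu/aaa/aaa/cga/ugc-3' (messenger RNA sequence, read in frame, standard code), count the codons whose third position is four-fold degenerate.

Codon 1 AGG (Arg): third position 2-fold.
Codon 2 UUU (Phe): third position 2-fold.
Codon 3 CUA (Leu): third position 4-fold.
Codon 4 GCG (Ala): third position 4-fold.
Codon 5 AAU (Asn): third position 2-fold.
Codon 6 ACU (Thr): third position 4-fold.
Codon 7 AAA (Lys): third position 2-fold.
Codon 8 AAA (Lys): third position 2-fold.
Codon 9 CGA (Arg): third position 4-fold.
Codon 10 UGC (Cys): third position 2-fold.
Four-fold degenerate third positions: 4.

4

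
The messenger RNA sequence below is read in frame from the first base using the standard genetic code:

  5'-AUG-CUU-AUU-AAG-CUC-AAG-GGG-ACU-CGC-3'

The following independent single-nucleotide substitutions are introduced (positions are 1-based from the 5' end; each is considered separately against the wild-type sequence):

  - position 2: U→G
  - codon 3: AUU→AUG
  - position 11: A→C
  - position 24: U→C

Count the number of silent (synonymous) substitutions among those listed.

Codon 1: AUG (Met) → AGG (Arg) — missense.
Codon 3: AUU (Ile) → AUG (Met) — missense.
Codon 4: AAG (Lys) → ACG (Thr) — missense.
Codon 8: ACU (Thr) → ACC (Thr) — synonymous.
Synonymous: 1 of 4.

1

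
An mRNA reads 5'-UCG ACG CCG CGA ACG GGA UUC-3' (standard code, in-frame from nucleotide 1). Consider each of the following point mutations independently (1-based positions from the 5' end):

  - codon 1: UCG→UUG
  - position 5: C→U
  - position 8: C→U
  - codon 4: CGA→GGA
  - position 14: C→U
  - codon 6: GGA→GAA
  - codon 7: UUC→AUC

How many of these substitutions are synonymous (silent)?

0

Codon 1: UCG (Ser) → UUG (Leu) — missense.
Codon 2: ACG (Thr) → AUG (Met) — missense.
Codon 3: CCG (Pro) → CUG (Leu) — missense.
Codon 4: CGA (Arg) → GGA (Gly) — missense.
Codon 5: ACG (Thr) → AUG (Met) — missense.
Codon 6: GGA (Gly) → GAA (Glu) — missense.
Codon 7: UUC (Phe) → AUC (Ile) — missense.
Synonymous: 0 of 7.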